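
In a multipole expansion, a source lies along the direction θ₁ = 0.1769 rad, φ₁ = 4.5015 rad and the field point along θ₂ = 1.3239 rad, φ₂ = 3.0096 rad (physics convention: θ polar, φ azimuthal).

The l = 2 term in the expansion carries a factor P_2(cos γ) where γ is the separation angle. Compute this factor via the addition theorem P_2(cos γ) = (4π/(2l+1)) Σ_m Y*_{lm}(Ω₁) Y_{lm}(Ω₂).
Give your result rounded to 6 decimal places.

Summing Y*_{l m}(θ₁,φ₁)·Y_{l m}(θ₂,φ₂) over m ∈ [−2, 2]; prefactor 4π/(2·2+1) = 2.513274:
  term(m=-2) = -0.00429 + 0.00068j   from Y*(Ω₁)=-0.01091 + 0.00490j, Y(Ω₂)=0.35062 + 0.09477j
  term(m=-1) = 0.00193 + 0.02443j   from Y*(Ω₁)=-0.02801 - 0.13087j, Y(Ω₂)=-0.18149 - 0.02410j
  term(m=+0) = -0.15571 + 0.00000j   from Y*(Ω₁)=0.60148 + 0.00000j, Y(Ω₂)=-0.25888 + 0.00000j
  term(m=+1) = 0.00193 - 0.02443j   from Y*(Ω₁)=0.02801 - 0.13087j, Y(Ω₂)=0.18149 - 0.02410j
  term(m=+2) = -0.00429 - 0.00068j   from Y*(Ω₁)=-0.01091 - 0.00490j, Y(Ω₂)=0.35062 - 0.09477j
Accumulated sum -0.16043 + 0.00000j; after 4π/(2l+1) scaling, -0.40320 + 0.00000j ⇒ P_2 = -0.403203

-0.403203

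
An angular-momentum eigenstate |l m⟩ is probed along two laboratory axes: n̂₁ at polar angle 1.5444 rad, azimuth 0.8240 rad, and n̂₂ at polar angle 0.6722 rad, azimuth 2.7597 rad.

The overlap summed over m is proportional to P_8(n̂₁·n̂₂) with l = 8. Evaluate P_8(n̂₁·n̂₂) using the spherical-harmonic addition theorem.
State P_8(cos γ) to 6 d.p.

-0.043110

Summing Y*_{l m}(θ₁,φ₁)·Y_{l m}(θ₂,φ₂) over m ∈ [−8, 8]; prefactor 4π/(2·8+1) = 0.739198:
  m=-8: (0.489680, 0.156218) × (-0.011610, 0.001006) = (-0.005842, -0.001321)  (running Σ = (-0.005842, -0.001321))
  m=-7: (0.047237, -0.026745) × (0.052264, -0.026440) = (0.001762, -0.002647)  (running Σ = (-0.004081, -0.003968))
  m=-6: (-0.085323, 0.361780) × (-0.118504, 0.134962) = (-0.038715, -0.054388)  (running Σ = (-0.042796, -0.058355))
  m=-5: (0.035762, 0.053136) × (0.122385, -0.347451) = (0.022839, -0.005922)  (running Σ = (-0.019957, -0.064278))
  m=-4: (-0.327766, -0.051016) × (0.020763, 0.480029) = (0.017684, -0.158397)  (running Σ = (-0.002273, -0.222674))
  m=-3: (-0.053844, 0.042622) × (-0.115726, -0.255622) = (0.017126, 0.008831)  (running Σ = (0.014853, -0.213843))
  m=-2: (0.024290, -0.313998) × (-0.142798, -0.136755) = (-0.046410, 0.041517)  (running Σ = (-0.031557, -0.172327))
  m=-1: (-0.047996, -0.051852) × (0.363056, 0.145807) = (-0.009865, -0.025824)  (running Σ = (-0.041421, -0.198150))
  m=0: (0.310092, -0.000000) × (0.079082, 0.000000) = (0.024523, 0.000000)  (running Σ = (-0.016899, -0.198150))
  m=1: (0.047996, -0.051852) × (-0.363056, 0.145807) = (-0.009865, 0.025824)  (running Σ = (-0.026764, -0.172327))
  m=2: (0.024290, 0.313998) × (-0.142798, 0.136755) = (-0.046410, -0.041517)  (running Σ = (-0.073173, -0.213843))
  m=3: (0.053844, 0.042622) × (0.115726, -0.255622) = (0.017126, -0.008831)  (running Σ = (-0.056047, -0.222674))
  m=4: (-0.327766, 0.051016) × (0.020763, -0.480029) = (0.017684, 0.158397)  (running Σ = (-0.038363, -0.064278))
  m=5: (-0.035762, 0.053136) × (-0.122385, -0.347451) = (0.022839, 0.005922)  (running Σ = (-0.015524, -0.058355))
  m=6: (-0.085323, -0.361780) × (-0.118504, -0.134962) = (-0.038715, 0.054388)  (running Σ = (-0.054239, -0.003968))
  m=7: (-0.047237, -0.026745) × (-0.052264, -0.026440) = (0.001762, 0.002647)  (running Σ = (-0.052478, -0.001321))
  m=8: (0.489680, -0.156218) × (-0.011610, -0.001006) = (-0.005842, 0.001321)  (running Σ = (-0.058320, -0.000000))
Accumulated sum (-0.058320, -0.000000); after 4π/(2l+1) scaling, (-0.043110, -0.000000) ⇒ P_8 = -0.043110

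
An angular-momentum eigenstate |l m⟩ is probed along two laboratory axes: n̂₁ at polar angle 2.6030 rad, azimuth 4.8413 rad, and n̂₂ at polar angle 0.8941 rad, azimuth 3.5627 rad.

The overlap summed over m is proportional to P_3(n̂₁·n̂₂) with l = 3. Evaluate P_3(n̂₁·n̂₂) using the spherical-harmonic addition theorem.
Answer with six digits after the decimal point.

0.445182

Expand P_3 via completeness: Σ_{m} conj(Y_{3,m}) at Ω₁ times Y_{3,m} at Ω₂ —
  m=-3: Y*=(-0.021236, 0.052146)  Y=(-0.059842, 0.188452)  product (-0.008556, -0.007122)
  m=-2: Y*=(0.223186, 0.058852)  Y=(0.259011, -0.290252)  product (0.074890, -0.049537)
  m=-1: Y*=(0.057208, -0.441316)  Y=(-0.220931, 0.098955)  product (0.031032, 0.103161)
  m=+0: Y*=(-0.219284, -0.000000)  Y=(-0.242860, 0.000000)  product (0.053255, 0.000000)
  m=+1: Y*=(-0.057208, -0.441316)  Y=(0.220931, 0.098955)  product (0.031032, -0.103161)
  m=+2: Y*=(0.223186, -0.058852)  Y=(0.259011, 0.290252)  product (0.074890, 0.049537)
  m=+3: Y*=(0.021236, 0.052146)  Y=(0.059842, 0.188452)  product (-0.008556, 0.007122)
Total Σ_m = (0.247985, 0.000000). Multiply by 1.795196: (0.445182, 0.000000). P_3(cos γ) = 0.445182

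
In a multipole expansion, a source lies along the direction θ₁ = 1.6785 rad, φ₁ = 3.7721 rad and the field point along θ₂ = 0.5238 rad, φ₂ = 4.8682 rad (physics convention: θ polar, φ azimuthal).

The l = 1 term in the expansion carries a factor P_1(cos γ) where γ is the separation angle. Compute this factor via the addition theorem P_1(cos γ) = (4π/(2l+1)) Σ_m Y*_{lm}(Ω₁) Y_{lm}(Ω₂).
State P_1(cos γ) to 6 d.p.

0.134206

Term-by-term m-sum for l=1 (normalisation 4π/3 = 4.188790):
  [-1]  conj(Y_{1,-1})(Ω₁) = (-0.277448, -0.202507) ; Y_{1,-1}(Ω₂) = (0.026816, 0.170714) ; Δ = (0.027131, -0.052795)
  [+0]  conj(Y_{1,0})(Ω₁) = (-0.052523, -0.000000) ; Y_{1,0}(Ω₂) = (0.423093, 0.000000) ; Δ = (-0.022222, -0.000000)
  [+1]  conj(Y_{1,1})(Ω₁) = (0.277448, -0.202507) ; Y_{1,1}(Ω₂) = (-0.026816, 0.170714) ; Δ = (0.027131, 0.052795)
Total Σ_m = (0.032039, 0.000000). Multiply by 4.188790: (0.134206, 0.000000). P_1(cos γ) = 0.134206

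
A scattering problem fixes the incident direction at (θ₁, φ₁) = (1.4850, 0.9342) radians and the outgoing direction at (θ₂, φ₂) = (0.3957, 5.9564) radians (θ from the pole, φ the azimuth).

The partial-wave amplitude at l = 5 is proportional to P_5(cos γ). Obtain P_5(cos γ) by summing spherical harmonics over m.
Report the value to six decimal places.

Summing Y*_{l m}(θ₁,φ₁)·Y_{l m}(θ₂,φ₂) over m ∈ [−5, 5]; prefactor 4π/(2·5+1) = 1.142397:
  m=-5: Y*=-0.018854-0.455269i  Y=-0.000249+0.003941i  product +0.001799+0.000039i
  m=-4: Y*=-0.102618-0.069485i  Y=+0.007791+0.028862i  product +0.001206-0.003503i
  m=-3: Y*=+0.301345-0.106255i  Y=+0.073489+0.109654i  product +0.033797+0.025235i
  m=-2: Y*=+0.041341-0.134787i  Y=+0.286704+0.219573i  product +0.041448-0.029567i
  m=-1: Y*=+0.170409+0.230511i  Y=+0.503164+0.170541i  product +0.046432+0.145046i
  m=+0: Y*=+0.145207-0.000000i  Y=+0.115521+0.000000i  product +0.016774+0.000000i
  m=+1: Y*=-0.170409+0.230511i  Y=-0.503164+0.170541i  product +0.046432-0.145046i
  m=+2: Y*=+0.041341+0.134787i  Y=+0.286704-0.219573i  product +0.041448+0.029567i
  m=+3: Y*=-0.301345-0.106255i  Y=-0.073489+0.109654i  product +0.033797-0.025235i
  m=+4: Y*=-0.102618+0.069485i  Y=+0.007791-0.028862i  product +0.001206+0.003503i
  m=+5: Y*=+0.018854-0.455269i  Y=+0.000249+0.003941i  product +0.001799-0.000039i
Total Σ_m = +0.266139+0.000000i. Multiply by 1.142397: +0.304037+0.000000i. P_5(cos γ) = 0.304037

0.304037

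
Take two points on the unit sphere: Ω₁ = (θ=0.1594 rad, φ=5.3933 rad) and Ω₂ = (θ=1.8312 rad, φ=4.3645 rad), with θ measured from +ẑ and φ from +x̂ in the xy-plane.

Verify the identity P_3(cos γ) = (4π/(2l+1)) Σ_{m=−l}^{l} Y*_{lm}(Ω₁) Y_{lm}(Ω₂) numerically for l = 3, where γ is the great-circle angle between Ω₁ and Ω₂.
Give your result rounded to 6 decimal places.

Expand P_3 via completeness: Σ_{m} conj(Y_{3,m}) at Ω₁ times Y_{3,m} at Ω₂ —
  m=-3: -0.00149 - 0.00076j × 0.32533 - 0.18937j = -0.00063 + 0.00003j  (running Σ = -0.00063 + 0.00003j)
  m=-2: -0.00527 - 0.02487j × 0.18858 + 0.15748j = 0.00292 - 0.00552j  (running Σ = 0.00229 - 0.00549j)
  m=-1: 0.12510 - 0.15441j × 0.07117 - 0.19627j = -0.02140 - 0.03554j  (running Σ = -0.01911 - 0.04103j)
  m=0: 0.69048 + 0.00000j × 0.25640 + 0.00000j = 0.17704 + 0.00000j  (running Σ = 0.15793 - 0.04103j)
  m=1: -0.12510 - 0.15441j × -0.07117 - 0.19627j = -0.02140 + 0.03554j  (running Σ = 0.13653 - 0.00549j)
  m=2: -0.00527 + 0.02487j × 0.18858 - 0.15748j = 0.00292 + 0.00552j  (running Σ = 0.13945 + 0.00003j)
  m=3: 0.00149 - 0.00076j × -0.32533 - 0.18937j = -0.00063 - 0.00003j  (running Σ = 0.13882 + 0.00000j)
Accumulated sum 0.13882 + 0.00000j; after 4π/(2l+1) scaling, 0.24921 + 0.00000j ⇒ P_3 = 0.249214

0.249214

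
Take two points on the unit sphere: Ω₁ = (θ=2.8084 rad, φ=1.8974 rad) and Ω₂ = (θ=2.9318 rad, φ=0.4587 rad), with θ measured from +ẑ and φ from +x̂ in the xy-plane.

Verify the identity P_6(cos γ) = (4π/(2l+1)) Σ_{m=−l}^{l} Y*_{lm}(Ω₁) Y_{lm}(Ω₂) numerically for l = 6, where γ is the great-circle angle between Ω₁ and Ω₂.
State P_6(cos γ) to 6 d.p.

Term-by-term m-sum for l=6 (normalisation 4π/13 = 0.966644):
  term(m=-6) = -0.00000 + 0.00000j   from Y*(Ω₁)=0.00022 - 0.00055j, Y(Ω₂)=-0.00004 - 0.00001j
  term(m=-5) = 0.00000 + 0.00000j   from Y*(Ω₁)=0.00591 + 0.00037j, Y(Ω₂)=0.00042 + 0.00048j
  term(m=-4) = 0.00020 - 0.00012j   from Y*(Ω₁)=0.00941 + 0.03477j, Y(Ω₂)=-0.00167 - 0.00617j
  term(m=-3) = -0.00246 - 0.00587j   from Y*(Ω₁)=-0.12202 + 0.08188j, Y(Ω₂)=-0.00838 + 0.04247j
  term(m=-2) = -0.07467 + 0.02020j   from Y*(Ω₁)=-0.31107 - 0.23805j, Y(Ω₂)=0.12005 - 0.15681j
  term(m=-1) = 0.04141 + 0.31169j   from Y*(Ω₁)=0.18492 - 0.54592j, Y(Ω₂)=-0.48912 + 0.24154j
  term(m=+0) = 0.07874 + 0.00000j   from Y*(Ω₁)=0.13169 + 0.00000j, Y(Ω₂)=0.59792 + 0.00000j
  term(m=+1) = 0.04141 - 0.31169j   from Y*(Ω₁)=-0.18492 - 0.54592j, Y(Ω₂)=0.48912 + 0.24154j
  term(m=+2) = -0.07467 - 0.02020j   from Y*(Ω₁)=-0.31107 + 0.23805j, Y(Ω₂)=0.12005 + 0.15681j
  term(m=+3) = -0.00246 + 0.00587j   from Y*(Ω₁)=0.12202 + 0.08188j, Y(Ω₂)=0.00838 + 0.04247j
  term(m=+4) = 0.00020 + 0.00012j   from Y*(Ω₁)=0.00941 - 0.03477j, Y(Ω₂)=-0.00167 + 0.00617j
  term(m=+5) = 0.00000 - 0.00000j   from Y*(Ω₁)=-0.00591 + 0.00037j, Y(Ω₂)=-0.00042 + 0.00048j
  term(m=+6) = -0.00000 - 0.00000j   from Y*(Ω₁)=0.00022 + 0.00055j, Y(Ω₂)=-0.00004 + 0.00001j
Accumulated sum 0.00772 - 0.00000j; after 4π/(2l+1) scaling, 0.00746 - 0.00000j ⇒ P_6 = 0.007464

0.007464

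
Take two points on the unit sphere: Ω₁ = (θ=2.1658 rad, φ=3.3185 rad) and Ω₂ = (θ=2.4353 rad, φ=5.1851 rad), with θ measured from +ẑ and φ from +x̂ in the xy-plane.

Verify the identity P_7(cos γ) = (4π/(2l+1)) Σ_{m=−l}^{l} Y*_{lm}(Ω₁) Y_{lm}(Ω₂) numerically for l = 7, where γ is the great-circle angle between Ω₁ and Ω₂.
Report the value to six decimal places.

Expand P_7 via completeness: Σ_{m} conj(Y_{7,m}) at Ω₁ times Y_{7,m} at Ω₂ —
  m=-7: (-0.043596, -0.126270) × (0.004041, 0.023916) = (0.002844, -0.001553)  (running Σ = (0.002844, -0.001553))
  m=-6: (-0.164957, -0.295352) × (-0.101461, -0.031979) = (0.007292, 0.035242)  (running Σ = (0.010135, 0.033689))
  m=-5: (-0.279329, -0.341033) × (0.193486, -0.196355) = (-0.121010, -0.011137)  (running Σ = (-0.110874, 0.022551))
  m=-4: (-0.159410, -0.136362) × (0.140994, 0.425394) = (0.035532, -0.087038)  (running Σ = (-0.075343, -0.064487))
  m=-3: (0.196210, 0.115153) × (-0.379740, -0.058427) = (-0.067781, -0.055192)  (running Σ = (-0.143124, -0.119679))
  m=-2: (0.307163, 0.113453) × (-0.022394, 0.031015) = (-0.010397, 0.006986)  (running Σ = (-0.153521, -0.112693))
  m=-1: (-0.096747, -0.017296) × (-0.179441, -0.350894) = (0.011291, 0.037051)  (running Σ = (-0.142230, -0.075642))
  m=0: (-0.339323, -0.000000) × (0.085903, 0.000000) = (-0.029149, -0.000000)  (running Σ = (-0.171379, -0.075642))
  m=1: (0.096747, -0.017296) × (0.179441, -0.350894) = (0.011291, -0.037051)  (running Σ = (-0.160087, -0.112693))
  m=2: (0.307163, -0.113453) × (-0.022394, -0.031015) = (-0.010397, -0.006986)  (running Σ = (-0.170485, -0.119679))
  m=3: (-0.196210, 0.115153) × (0.379740, -0.058427) = (-0.067781, 0.055192)  (running Σ = (-0.238266, -0.064487))
  m=4: (-0.159410, 0.136362) × (0.140994, -0.425394) = (0.035532, 0.087038)  (running Σ = (-0.202734, 0.022551))
  m=5: (0.279329, -0.341033) × (-0.193486, -0.196355) = (-0.121010, 0.011137)  (running Σ = (-0.323744, 0.033689))
  m=6: (-0.164957, 0.295352) × (-0.101461, 0.031979) = (0.007292, -0.035242)  (running Σ = (-0.316452, -0.001553))
  m=7: (0.043596, -0.126270) × (-0.004041, 0.023916) = (0.002844, 0.001553)  (running Σ = (-0.313608, -0.000000))
Accumulated sum (-0.313608, -0.000000); after 4π/(2l+1) scaling, (-0.262728, -0.000000) ⇒ P_7 = -0.262728

-0.262728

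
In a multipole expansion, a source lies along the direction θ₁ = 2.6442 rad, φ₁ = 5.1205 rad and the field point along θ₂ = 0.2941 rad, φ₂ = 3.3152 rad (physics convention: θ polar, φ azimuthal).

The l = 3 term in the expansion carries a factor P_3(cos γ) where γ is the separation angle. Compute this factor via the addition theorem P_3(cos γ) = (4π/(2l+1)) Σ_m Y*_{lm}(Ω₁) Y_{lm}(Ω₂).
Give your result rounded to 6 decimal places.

-0.354832

Addition theorem: P_3(cos γ) = (4π/7) Σ_m Y*_{lm}(Ω₁) Y_{lm}(Ω₂), m = −3…3:
  m=-3: Y*=(-0.042628, 0.015390)  Y=(-0.008815, 0.005057)  product (0.000298, -0.000351)
  m=-2: Y*=(0.140059, 0.148971)  Y=(0.077285, -0.027968)  product (0.014991, 0.007596)
  m=-1: Y*=(0.175133, -0.405036)  Y=(-0.330330, 0.057931)  product (-0.034387, 0.143941)
  m=+0: Y*=(-0.282604, -0.000000)  Y=(0.564250, 0.000000)  product (-0.159459, -0.000000)
  m=+1: Y*=(-0.175133, -0.405036)  Y=(0.330330, 0.057931)  product (-0.034387, -0.143941)
  m=+2: Y*=(0.140059, -0.148971)  Y=(0.077285, 0.027968)  product (0.014991, -0.007596)
  m=+3: Y*=(0.042628, 0.015390)  Y=(0.008815, 0.005057)  product (0.000298, 0.000351)
Σ over m = (-0.197657, 0.000000); ×(4π/7) → (-0.354832, 0.000000). Real part: -0.354832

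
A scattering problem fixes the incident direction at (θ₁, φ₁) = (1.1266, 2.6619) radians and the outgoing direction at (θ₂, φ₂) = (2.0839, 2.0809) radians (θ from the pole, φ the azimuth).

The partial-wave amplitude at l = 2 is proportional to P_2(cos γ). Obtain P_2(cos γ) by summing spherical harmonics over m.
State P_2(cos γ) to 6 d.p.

-0.200760

Summing Y*_{l m}(θ₁,φ₁)·Y_{l m}(θ₂,φ₂) over m ∈ [−2, 2]; prefactor 4π/(2·2+1) = 2.513274:
  m=-2: Y*=+0.180784-0.257886i  Y=-0.153396+0.249866i  product +0.036705+0.084730i
  m=-1: Y*=-0.265938+0.138347i  Y=+0.161322+0.288334i  product -0.082792-0.054361i
  m=+0: Y*=-0.140662-0.000000i  Y=-0.087395+0.000000i  product +0.012293+0.000000i
  m=+1: Y*=+0.265938+0.138347i  Y=-0.161322+0.288334i  product -0.082792+0.054361i
  m=+2: Y*=+0.180784+0.257886i  Y=-0.153396-0.249866i  product +0.036705-0.084730i
Total Σ_m = -0.079880+0.000000i. Multiply by 2.513274: -0.200760+0.000000i. P_2(cos γ) = -0.200760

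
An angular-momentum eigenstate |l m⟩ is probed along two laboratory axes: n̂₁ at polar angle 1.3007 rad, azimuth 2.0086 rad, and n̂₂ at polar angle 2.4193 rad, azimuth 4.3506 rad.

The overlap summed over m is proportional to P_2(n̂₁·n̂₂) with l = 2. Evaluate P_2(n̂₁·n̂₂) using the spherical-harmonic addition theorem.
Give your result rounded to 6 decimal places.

Addition theorem: P_2(cos γ) = (4π/5) Σ_m Y*_{lm}(Ω₁) Y_{lm}(Ω₂), m = −2…2:
  m=-2: -0.229805-0.275514i × -0.126525-0.111775i = -0.001719+0.060546i  (running Σ = -0.001719+0.060546i)
  m=-1: -0.084223+0.179925i × +0.135633-0.358395i = +0.053061+0.054589i  (running Σ = +0.051341+0.115135i)
  m=0: -0.248028-0.000000i × +0.217246+0.000000i = -0.053883-0.000000i  (running Σ = -0.002542+0.115135i)
  m=1: +0.084223+0.179925i × -0.135633-0.358395i = +0.053061-0.054589i  (running Σ = +0.050519+0.060546i)
  m=2: -0.229805+0.275514i × -0.126525+0.111775i = -0.001719-0.060546i  (running Σ = +0.048800-0.000000i)
Σ over m = +0.048800-0.000000i; ×(4π/5) → +0.122647-0.000000i. Real part: 0.122647

0.122647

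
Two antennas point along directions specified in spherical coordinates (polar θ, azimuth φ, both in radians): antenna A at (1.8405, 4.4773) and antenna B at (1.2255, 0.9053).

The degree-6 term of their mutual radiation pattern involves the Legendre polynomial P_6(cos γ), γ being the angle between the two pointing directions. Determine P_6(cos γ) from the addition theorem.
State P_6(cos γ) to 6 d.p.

Term-by-term m-sum for l=6 (normalisation 4π/13 = 0.966644):
  term(m=-6) = -0.110107+0.068901i   from Y*(Ω₁)=-0.061809+0.382365i, Y(Ω₂)=+0.220973+0.252244i
  term(m=-5) = -0.085098+0.129537i   from Y*(Ω₁)=+0.342299+0.142850i, Y(Ω₂)=-0.077229+0.410662i
  term(m=-4) = +0.000738-0.004854i   from Y*(Ω₁)=-0.039766+0.054490i, Y(Ω₂)=-0.064576+0.033587i
  term(m=-3) = +0.030414+0.105937i   from Y*(Ω₁)=+0.223555+0.262594i, Y(Ω₂)=+0.291070+0.131976i
  term(m=-2) = +0.003991+0.004644i   from Y*(Ω₁)=+0.030092-0.015292i, Y(Ω₂)=+0.043086+0.176215i
  term(m=-1) = +0.076473+0.035110i   from Y*(Ω₁)=+0.074833+0.312430i, Y(Ω₂)=+0.161724-0.206031i
  term(m=+0) = +0.012438+0.000000i   from Y*(Ω₁)=+0.060349-0.000000i, Y(Ω₂)=+0.206109+0.000000i
  term(m=+1) = +0.076473-0.035110i   from Y*(Ω₁)=-0.074833+0.312430i, Y(Ω₂)=-0.161724-0.206031i
  term(m=+2) = +0.003991-0.004644i   from Y*(Ω₁)=+0.030092+0.015292i, Y(Ω₂)=+0.043086-0.176215i
  term(m=+3) = +0.030414-0.105937i   from Y*(Ω₁)=-0.223555+0.262594i, Y(Ω₂)=-0.291070+0.131976i
  term(m=+4) = +0.000738+0.004854i   from Y*(Ω₁)=-0.039766-0.054490i, Y(Ω₂)=-0.064576-0.033587i
  term(m=+5) = -0.085098-0.129537i   from Y*(Ω₁)=-0.342299+0.142850i, Y(Ω₂)=+0.077229+0.410662i
  term(m=+6) = -0.110107-0.068901i   from Y*(Ω₁)=-0.061809-0.382365i, Y(Ω₂)=+0.220973-0.252244i
Accumulated sum -0.154742-0.000000i; after 4π/(2l+1) scaling, -0.149581-0.000000i ⇒ P_6 = -0.149581

-0.149581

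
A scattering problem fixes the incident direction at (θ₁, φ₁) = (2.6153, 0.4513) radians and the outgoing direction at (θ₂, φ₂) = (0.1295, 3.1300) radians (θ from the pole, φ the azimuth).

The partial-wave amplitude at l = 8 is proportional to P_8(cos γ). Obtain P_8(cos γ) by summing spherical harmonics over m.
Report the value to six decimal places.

Term-by-term m-sum for l=8 (normalisation 4π/17 = 0.739198):
  term(m=-8) = (-0.000000, -0.000000)   from Y*(Ω₁)=(-0.001864, -0.000944), Y(Ω₂)=(0.000000, 0.000000)
  term(m=-7) = (-0.000000, -0.000000)   from Y*(Ω₁)=(0.014386, 0.000252), Y(Ω₂)=(-0.000001, -0.000000)
  term(m=-6) = (-0.000001, 0.000001)   from Y*(Ω₁)=(-0.056057, 0.025967), Y(Ω₂)=(0.000024, 0.000002)
  term(m=-5) = (-0.000043, 0.000046)   from Y*(Ω₁)=(0.116986, -0.142990), Y(Ω₂)=(-0.000340, -0.000020)
  term(m=-4) = (-0.000385, 0.001334)   from Y*(Ω₁)=(-0.089533, 0.374939), Y(Ω₂)=(0.003598, 0.000167)
  term(m=-3) = (0.002626, 0.014260)   from Y*(Ω₁)=(-0.110464, -0.501281), Y(Ω₂)=(-0.028231, -0.000982)
  term(m=-2) = (0.026863, 0.035704)   from Y*(Ω₁)=(0.176589, 0.223722), Y(Ω₂)=(0.156724, 0.003634)
  term(m=-1) = (-0.129403, -0.064580)   from Y*(Ω₁)=(0.237452, 0.115083), Y(Ω₂)=(-0.548047, -0.006354)
  term(m=+0) = (-0.324989, -0.000000)   from Y*(Ω₁)=(-0.388089, -0.000000), Y(Ω₂)=(0.837408, 0.000000)
  term(m=+1) = (-0.129403, 0.064580)   from Y*(Ω₁)=(-0.237452, 0.115083), Y(Ω₂)=(0.548047, -0.006354)
  term(m=+2) = (0.026863, -0.035704)   from Y*(Ω₁)=(0.176589, -0.223722), Y(Ω₂)=(0.156724, -0.003634)
  term(m=+3) = (0.002626, -0.014260)   from Y*(Ω₁)=(0.110464, -0.501281), Y(Ω₂)=(0.028231, -0.000982)
  term(m=+4) = (-0.000385, -0.001334)   from Y*(Ω₁)=(-0.089533, -0.374939), Y(Ω₂)=(0.003598, -0.000167)
  term(m=+5) = (-0.000043, -0.000046)   from Y*(Ω₁)=(-0.116986, -0.142990), Y(Ω₂)=(0.000340, -0.000020)
  term(m=+6) = (-0.000001, -0.000001)   from Y*(Ω₁)=(-0.056057, -0.025967), Y(Ω₂)=(0.000024, -0.000002)
  term(m=+7) = (-0.000000, 0.000000)   from Y*(Ω₁)=(-0.014386, 0.000252), Y(Ω₂)=(0.000001, -0.000000)
  term(m=+8) = (-0.000000, 0.000000)   from Y*(Ω₁)=(-0.001864, 0.000944), Y(Ω₂)=(0.000000, -0.000000)
Accumulated sum (-0.525676, 0.000000); after 4π/(2l+1) scaling, (-0.388579, 0.000000) ⇒ P_8 = -0.388579

-0.388579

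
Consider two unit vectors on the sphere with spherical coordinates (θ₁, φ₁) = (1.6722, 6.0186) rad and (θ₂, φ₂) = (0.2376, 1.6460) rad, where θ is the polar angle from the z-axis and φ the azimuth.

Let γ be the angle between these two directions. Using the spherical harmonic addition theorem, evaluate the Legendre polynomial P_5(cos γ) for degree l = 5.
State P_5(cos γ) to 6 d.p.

-0.284098

Addition theorem: P_5(cos γ) = (4π/11) Σ_m Y*_{lm}(Ω₁) Y_{lm}(Ω₂), m = −5…5:
  m=-5: (0.110975, -0.438508) × (-0.000123, -0.000312) = (-0.000150, 0.000019)  (running Σ = (-0.000150, 0.000019))
  m=-4: (-0.071365, 0.126851) × (0.004181, -0.001297) = (-0.000134, 0.000623)  (running Σ = (-0.000284, 0.000642))
  m=-3: (-0.216819, 0.220474) × (0.007570, 0.032981) = (-0.008913, -0.005482)  (running Σ = (-0.009197, -0.004840))
  m=-2: (0.142073, -0.083085) × (-0.165448, 0.025074) = (-0.021422, 0.017309)  (running Σ = (-0.030619, 0.012469))
  m=-1: (0.264104, -0.071556) × (-0.036890, -0.489614) = (-0.044778, -0.126669)  (running Σ = (-0.075397, -0.114200))
  m=0: (-0.169169, -0.000000) × (0.578665, 0.000000) = (-0.097892, -0.000000)  (running Σ = (-0.173289, -0.114200))
  m=1: (-0.264104, -0.071556) × (0.036890, -0.489614) = (-0.044778, 0.126669)  (running Σ = (-0.218067, 0.012469))
  m=2: (0.142073, 0.083085) × (-0.165448, -0.025074) = (-0.021422, -0.017309)  (running Σ = (-0.239489, -0.004840))
  m=3: (0.216819, 0.220474) × (-0.007570, 0.032981) = (-0.008913, 0.005482)  (running Σ = (-0.248402, 0.000642))
  m=4: (-0.071365, -0.126851) × (0.004181, 0.001297) = (-0.000134, -0.000623)  (running Σ = (-0.248536, 0.000019))
  m=5: (-0.110975, -0.438508) × (0.000123, -0.000312) = (-0.000150, -0.000019)  (running Σ = (-0.248686, 0.000000))
Σ over m = (-0.248686, 0.000000); ×(4π/11) → (-0.284098, 0.000000). Real part: -0.284098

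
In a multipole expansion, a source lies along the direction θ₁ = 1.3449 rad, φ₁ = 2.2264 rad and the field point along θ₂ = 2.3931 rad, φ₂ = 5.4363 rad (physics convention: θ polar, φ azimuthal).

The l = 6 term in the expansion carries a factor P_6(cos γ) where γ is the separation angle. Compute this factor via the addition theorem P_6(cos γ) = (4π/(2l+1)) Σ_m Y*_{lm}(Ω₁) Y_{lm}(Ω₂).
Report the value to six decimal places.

Addition theorem: P_6(cos γ) = (4π/13) Σ_m Y*_{lm}(Ω₁) Y_{lm}(Ω₂), m = −6…6:
  term(m=-6) = +0.018220-0.007916i   from Y*(Ω₁)=+0.290771+0.294653i, Y(Ω₂)=+0.017305-0.044758i
  term(m=-5) = +0.055578-0.019756i   from Y*(Ω₁)=+0.044822-0.326503i, Y(Ω₂)=+0.082325+0.158921i
  term(m=-4) = -0.052145+0.014613i   from Y*(Ω₁)=+0.125246-0.071575i, Y(Ω₂)=-0.364104-0.091401i
  term(m=-3) = -0.141495+0.029408i   from Y*(Ω₁)=-0.305055-0.127544i, Y(Ω₂)=+0.360508-0.247133i
  term(m=-2) = +0.007058-0.000970i   from Y*(Ω₁)=-0.014297-0.053832i, Y(Ω₂)=-0.015689+0.126937i
  term(m=-1) = -0.105153+0.007194i   from Y*(Ω₁)=-0.196165+0.255063i, Y(Ω₂)=+0.216948+0.245413i
  term(m=+0) = +0.007368+0.000000i   from Y*(Ω₁)=-0.031535-0.000000i, Y(Ω₂)=-0.233658+0.000000i
  term(m=+1) = -0.105153-0.007194i   from Y*(Ω₁)=+0.196165+0.255063i, Y(Ω₂)=-0.216948+0.245413i
  term(m=+2) = +0.007058+0.000970i   from Y*(Ω₁)=-0.014297+0.053832i, Y(Ω₂)=-0.015689-0.126937i
  term(m=+3) = -0.141495-0.029408i   from Y*(Ω₁)=+0.305055-0.127544i, Y(Ω₂)=-0.360508-0.247133i
  term(m=+4) = -0.052145-0.014613i   from Y*(Ω₁)=+0.125246+0.071575i, Y(Ω₂)=-0.364104+0.091401i
  term(m=+5) = +0.055578+0.019756i   from Y*(Ω₁)=-0.044822-0.326503i, Y(Ω₂)=-0.082325+0.158921i
  term(m=+6) = +0.018220+0.007916i   from Y*(Ω₁)=+0.290771-0.294653i, Y(Ω₂)=+0.017305+0.044758i
Accumulated sum -0.428507+0.000000i; after 4π/(2l+1) scaling, -0.414213+0.000000i ⇒ P_6 = -0.414213

-0.414213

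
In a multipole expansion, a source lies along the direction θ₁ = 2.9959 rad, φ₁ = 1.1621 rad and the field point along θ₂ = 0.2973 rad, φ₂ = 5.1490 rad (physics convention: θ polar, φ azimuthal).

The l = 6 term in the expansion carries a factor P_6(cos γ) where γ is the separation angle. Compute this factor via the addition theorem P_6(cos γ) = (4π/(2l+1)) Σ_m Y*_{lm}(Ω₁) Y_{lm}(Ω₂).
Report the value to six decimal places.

0.524874

Term-by-term m-sum for l=6 (normalisation 4π/13 = 0.966644):
  [-6]  conj(Y_{6,-6})(Ω₁) = (0.000003, 0.000003) ; Y_{6,-6}(Ω₂) = (0.000265, 0.000152) ; Δ = (0.000000, 0.000000)
  [-5]  conj(Y_{6,-5})(Ω₁) = (-0.000095, 0.000049) ; Y_{6,-5}(Ω₂) = (0.002825, -0.001984) ; Δ = (-0.000000, 0.000000)
  [-4]  conj(Y_{6,-4})(Ω₁) = (-0.000099, -0.001545) ; Y_{6,-4}(Ω₂) = (-0.004158, -0.023427) ; Δ = (-0.000036, 0.000009)
  [-3]  conj(Y_{6,-3})(Ω₁) = (0.014418, 0.005177) ; Y_{6,-3}(Ω₂) = (-0.106732, -0.028503) ; Δ = (-0.001391, -0.000963)
  [-2]  conj(Y_{6,-2})(Ω₁) = (-0.070457, 0.075116) ; Y_{6,-2}(Ω₂) = (-0.217666, 0.259698) ; Δ = (-0.004171, -0.034648)
  [-1]  conj(Y_{6,-1})(Ω₁) = (-0.170640, -0.394012) ; Y_{6,-1}(Ω₂) = (0.251475, 0.538899) ; Δ = (0.169421, -0.191042)
  [+0]  conj(Y_{6,0})(Ω₁) = (0.802554, -0.000000) ; Y_{6,0}(Ω₂) = (0.268320, 0.000000) ; Δ = (0.215341, 0.000000)
  [+1]  conj(Y_{6,1})(Ω₁) = (0.170640, -0.394012) ; Y_{6,1}(Ω₂) = (-0.251475, 0.538899) ; Δ = (0.169421, 0.191042)
  [+2]  conj(Y_{6,2})(Ω₁) = (-0.070457, -0.075116) ; Y_{6,2}(Ω₂) = (-0.217666, -0.259698) ; Δ = (-0.004171, 0.034648)
  [+3]  conj(Y_{6,3})(Ω₁) = (-0.014418, 0.005177) ; Y_{6,3}(Ω₂) = (0.106732, -0.028503) ; Δ = (-0.001391, 0.000963)
  [+4]  conj(Y_{6,4})(Ω₁) = (-0.000099, 0.001545) ; Y_{6,4}(Ω₂) = (-0.004158, 0.023427) ; Δ = (-0.000036, -0.000009)
  [+5]  conj(Y_{6,5})(Ω₁) = (0.000095, 0.000049) ; Y_{6,5}(Ω₂) = (-0.002825, -0.001984) ; Δ = (-0.000000, -0.000000)
  [+6]  conj(Y_{6,6})(Ω₁) = (0.000003, -0.000003) ; Y_{6,6}(Ω₂) = (0.000265, -0.000152) ; Δ = (0.000000, -0.000000)
Accumulated sum (0.542986, -0.000000); after 4π/(2l+1) scaling, (0.524874, -0.000000) ⇒ P_6 = 0.524874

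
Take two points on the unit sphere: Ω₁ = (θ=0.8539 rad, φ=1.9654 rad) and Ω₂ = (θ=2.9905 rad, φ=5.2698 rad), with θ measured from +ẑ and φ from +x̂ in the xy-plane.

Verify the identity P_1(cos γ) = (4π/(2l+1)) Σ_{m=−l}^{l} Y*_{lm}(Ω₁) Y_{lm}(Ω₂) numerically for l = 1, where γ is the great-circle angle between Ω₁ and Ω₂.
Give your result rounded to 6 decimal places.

-0.761530

Addition theorem: P_1(cos γ) = (4π/3) Σ_m Y*_{lm}(Ω₁) Y_{lm}(Ω₂), m = −1…1:
  term(m=-1) = (-0.013365, 0.002195)   from Y*(Ω₁)=(-0.100128, 0.240434), Y(Ω₂)=(0.027509, 0.044131)
  term(m=+0) = (-0.155072, 0.000000)   from Y*(Ω₁)=(0.321035, -0.000000), Y(Ω₂)=(-0.483036, 0.000000)
  term(m=+1) = (-0.013365, -0.002195)   from Y*(Ω₁)=(0.100128, 0.240434), Y(Ω₂)=(-0.027509, 0.044131)
Σ over m = (-0.181802, 0.000000); ×(4π/3) → (-0.761530, 0.000000). Real part: -0.761530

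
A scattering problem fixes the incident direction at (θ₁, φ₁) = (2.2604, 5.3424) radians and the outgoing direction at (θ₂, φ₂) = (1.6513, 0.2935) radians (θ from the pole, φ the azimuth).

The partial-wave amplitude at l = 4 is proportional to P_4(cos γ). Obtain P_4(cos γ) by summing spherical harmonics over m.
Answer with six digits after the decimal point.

0.063865

Summing Y*_{l m}(θ₁,φ₁)·Y_{l m}(θ₂,φ₂) over m ∈ [−4, 4]; prefactor 4π/(2·4+1) = 1.396263:
  [-4]  conj(Y_{4,-4})(Ω₁) = -0.12746 + 0.09129j ; Y_{4,-4}(Ω₂) = 0.16882 - 0.40289j ; Δ = 0.01526 + 0.06676j
  [-3]  conj(Y_{4,-3})(Ω₁) = 0.34721 + 0.11477j ; Y_{4,-3}(Ω₂) = -0.06347 + 0.07686j ; Δ = -0.03086 + 0.01940j
  [-2]  conj(Y_{4,-2})(Ω₁) = -0.11164 - 0.34759j ; Y_{4,-2}(Ω₂) = -0.26420 + 0.17575j ; Δ = 0.09058 + 0.07221j
  [-1]  conj(Y_{4,-1})(Ω₁) = 0.02277 - 0.03123j ; Y_{4,-1}(Ω₂) = 0.10725 - 0.03242j ; Δ = 0.00143 - 0.00409j
  [+0]  conj(Y_{4,0})(Ω₁) = -0.36060 + 0.00000j ; Y_{4,0}(Ω₂) = 0.29699 + 0.00000j ; Δ = -0.10709 + 0.00000j
  [+1]  conj(Y_{4,1})(Ω₁) = -0.02277 - 0.03123j ; Y_{4,1}(Ω₂) = -0.10725 - 0.03242j ; Δ = 0.00143 + 0.00409j
  [+2]  conj(Y_{4,2})(Ω₁) = -0.11164 + 0.34759j ; Y_{4,2}(Ω₂) = -0.26420 - 0.17575j ; Δ = 0.09058 - 0.07221j
  [+3]  conj(Y_{4,3})(Ω₁) = -0.34721 + 0.11477j ; Y_{4,3}(Ω₂) = 0.06347 + 0.07686j ; Δ = -0.03086 - 0.01940j
  [+4]  conj(Y_{4,4})(Ω₁) = -0.12746 - 0.09129j ; Y_{4,4}(Ω₂) = 0.16882 + 0.40289j ; Δ = 0.01526 - 0.06676j
Accumulated sum 0.04574 - 0.00000j; after 4π/(2l+1) scaling, 0.06387 - 0.00000j ⇒ P_4 = 0.063865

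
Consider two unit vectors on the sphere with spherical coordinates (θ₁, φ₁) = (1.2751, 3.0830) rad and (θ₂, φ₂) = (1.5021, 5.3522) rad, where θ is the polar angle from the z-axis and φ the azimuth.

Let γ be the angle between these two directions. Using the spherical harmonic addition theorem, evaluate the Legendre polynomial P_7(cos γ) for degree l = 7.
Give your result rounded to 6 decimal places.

Summing Y*_{l m}(θ₁,φ₁)·Y_{l m}(θ₂,φ₂) over m ∈ [−7, 7]; prefactor 4π/(2·7+1) = 0.837758:
  m=-7: (-0.336135, 0.146154) × (0.478470, 0.113906) = (-0.177478, 0.031643)  (running Σ = (-0.177478, 0.031643))
  m=-6: (0.392228, -0.143866) × (0.097067, -0.081307) = (0.026375, -0.045856)  (running Σ = (-0.151103, -0.014213))
  m=-5: (-0.029245, 0.008822) × (0.019550, 0.339848) = (-0.003570, -0.009766)  (running Σ = (-0.154673, -0.023979))
  m=-4: (-0.330253, 0.078851) × (0.122473, 0.080652) = (-0.046807, -0.016979)  (running Σ = (-0.201480, -0.040958))
  m=-3: (0.150026, -0.026646) × (-0.277952, 0.101031) = (-0.039008, 0.022564)  (running Σ = (-0.240487, -0.018394))
  m=-2: (0.277212, -0.032635) × (-0.044448, 0.148313) = (-0.007481, 0.042565)  (running Σ = (-0.247969, 0.024170))
  m=-1: (-0.192575, 0.011296) × (-0.166444, -0.223640) = (0.034579, 0.041187)  (running Σ = (-0.213390, 0.065358))
  m=0: (-0.258392, -0.000000) × (-0.157167, 0.000000) = (0.040611, 0.000000)  (running Σ = (-0.172779, 0.065358))
  m=1: (0.192575, 0.011296) × (0.166444, -0.223640) = (0.034579, -0.041187)  (running Σ = (-0.138200, 0.024170))
  m=2: (0.277212, 0.032635) × (-0.044448, -0.148313) = (-0.007481, -0.042565)  (running Σ = (-0.145681, -0.018394))
  m=3: (-0.150026, -0.026646) × (0.277952, 0.101031) = (-0.039008, -0.022564)  (running Σ = (-0.184689, -0.040958))
  m=4: (-0.330253, -0.078851) × (0.122473, -0.080652) = (-0.046807, 0.016979)  (running Σ = (-0.231495, -0.023979))
  m=5: (0.029245, 0.008822) × (-0.019550, 0.339848) = (-0.003570, 0.009766)  (running Σ = (-0.235065, -0.014213))
  m=6: (0.392228, 0.143866) × (0.097067, 0.081307) = (0.026375, 0.045856)  (running Σ = (-0.208690, 0.031643))
  m=7: (0.336135, 0.146154) × (-0.478470, 0.113906) = (-0.177478, -0.031643)  (running Σ = (-0.386168, 0.000000))
Total Σ_m = (-0.386168, 0.000000). Multiply by 0.837758: (-0.323516, 0.000000). P_7(cos γ) = -0.323516

-0.323516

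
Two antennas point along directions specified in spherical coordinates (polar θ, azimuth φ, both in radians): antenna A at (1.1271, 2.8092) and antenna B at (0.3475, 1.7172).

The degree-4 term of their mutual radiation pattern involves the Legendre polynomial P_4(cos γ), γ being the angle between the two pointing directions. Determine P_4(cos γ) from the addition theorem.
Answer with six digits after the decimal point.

-0.353270

Term-by-term m-sum for l=4 (normalisation 4π/9 = 1.396263):
  term(m=-4) = (-0.000592, -0.001650)   from Y*(Ω₁)=(0.070344, -0.285934), Y(Ω₂)=(0.004960, -0.003290)
  term(m=-3) = (-0.018233, -0.002466)   from Y*(Ω₁)=(-0.214823, 0.332500), Y(Ω₂)=(0.019764, 0.042068)
  term(m=-2) = (-0.009166, 0.013025)   from Y*(Ω₁)=(0.062277, -0.048813), Y(Ω₂)=(-0.192712, 0.058098)
  term(m=-1) = (-0.069788, -0.134445)   from Y*(Ω₁)=(0.296489, -0.102348), Y(Ω₂)=(-0.070452, -0.477777)
  term(m=+0) = (-0.057454, -0.000000)   from Y*(Ω₁)=(-0.141738, -0.000000), Y(Ω₂)=(0.405351, 0.000000)
  term(m=+1) = (-0.069788, 0.134445)   from Y*(Ω₁)=(-0.296489, -0.102348), Y(Ω₂)=(0.070452, -0.477777)
  term(m=+2) = (-0.009166, -0.013025)   from Y*(Ω₁)=(0.062277, 0.048813), Y(Ω₂)=(-0.192712, -0.058098)
  term(m=+3) = (-0.018233, 0.002466)   from Y*(Ω₁)=(0.214823, 0.332500), Y(Ω₂)=(-0.019764, 0.042068)
  term(m=+4) = (-0.000592, 0.001650)   from Y*(Ω₁)=(0.070344, 0.285934), Y(Ω₂)=(0.004960, 0.003290)
Total Σ_m = (-0.253011, -0.000000). Multiply by 1.396263: (-0.353270, -0.000000). P_4(cos γ) = -0.353270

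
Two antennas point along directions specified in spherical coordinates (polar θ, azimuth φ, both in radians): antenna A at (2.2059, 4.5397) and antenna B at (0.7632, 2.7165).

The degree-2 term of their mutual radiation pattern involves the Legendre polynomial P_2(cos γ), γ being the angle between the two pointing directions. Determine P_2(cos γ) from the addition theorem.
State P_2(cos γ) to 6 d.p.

Term-by-term m-sum for l=2 (normalisation 4π/5 = 2.513274):
  m=-2: (-0.235540, 0.084747) × (0.121784, 0.138683) = (-0.040438, -0.022344)  (running Σ = (-0.040438, -0.022344))
  m=-1: (0.063398, 0.363467) × (-0.351549, -0.159145) = (0.035556, -0.137866)  (running Σ = (-0.004882, -0.160210))
  m=0: (0.017623, -0.000000) × (0.178692, 0.000000) = (0.003149, 0.000000)  (running Σ = (-0.001733, -0.160210))
  m=1: (-0.063398, 0.363467) × (0.351549, -0.159145) = (0.035556, 0.137866)  (running Σ = (0.033823, -0.022344))
  m=2: (-0.235540, -0.084747) × (0.121784, -0.138683) = (-0.040438, 0.022344)  (running Σ = (-0.006615, 0.000000))
Σ over m = (-0.006615, 0.000000); ×(4π/5) → (-0.016624, 0.000000). Real part: -0.016624

-0.016624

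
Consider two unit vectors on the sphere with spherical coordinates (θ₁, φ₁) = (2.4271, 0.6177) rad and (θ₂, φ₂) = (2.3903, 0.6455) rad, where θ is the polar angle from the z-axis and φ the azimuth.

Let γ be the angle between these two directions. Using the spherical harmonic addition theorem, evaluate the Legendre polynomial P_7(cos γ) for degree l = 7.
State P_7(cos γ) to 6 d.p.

Expand P_7 via completeness: Σ_{m} conj(Y_{7,m}) at Ω₁ times Y_{7,m} at Ω₂ —
  term(m=-7) = 0.00088 - 0.00017j   from Y*(Ω₁)=-0.00982 - 0.02400j, Y(Ω₂)=-0.00665 + 0.03388j
  term(m=-6) = 0.01525 - 0.00257j   from Y*(Ω₁)=0.09449 + 0.05985j, Y(Ω₂)=0.10292 - 0.09237j
  term(m=-5) = 0.09103 - 0.01273j   from Y*(Ω₁)=-0.28405 + 0.01510j, Y(Ω₂)=-0.32193 + 0.02772j
  term(m=-4) = 0.20600 - 0.02300j   from Y*(Ω₁)=0.35369 - 0.28067j, Y(Ω₂)=0.38904 + 0.24369j
  term(m=-3) = 0.11095 - 0.00927j   from Y*(Ω₁)=-0.10322 + 0.35586j, Y(Ω₂)=-0.10745 - 0.28061j
  term(m=-2) = 0.00962 - 0.00054j   from Y*(Ω₁)=0.02011 + 0.05768j, Y(Ω₂)=0.04354 - 0.15152j
  term(m=-1) = 0.15040 - 0.00418j   from Y*(Ω₁)=-0.32191 - 0.22870j, Y(Ω₂)=-0.30436 + 0.22922j
  term(m=+0) = -0.00282 + 0.00000j   from Y*(Ω₁)=0.06169 + 0.00000j, Y(Ω₂)=-0.04579 + 0.00000j
  term(m=+1) = 0.15040 + 0.00418j   from Y*(Ω₁)=0.32191 - 0.22870j, Y(Ω₂)=0.30436 + 0.22922j
  term(m=+2) = 0.00962 + 0.00054j   from Y*(Ω₁)=0.02011 - 0.05768j, Y(Ω₂)=0.04354 + 0.15152j
  term(m=+3) = 0.11095 + 0.00927j   from Y*(Ω₁)=0.10322 + 0.35586j, Y(Ω₂)=0.10745 - 0.28061j
  term(m=+4) = 0.20600 + 0.02300j   from Y*(Ω₁)=0.35369 + 0.28067j, Y(Ω₂)=0.38904 - 0.24369j
  term(m=+5) = 0.09103 + 0.01273j   from Y*(Ω₁)=0.28405 + 0.01510j, Y(Ω₂)=0.32193 + 0.02772j
  term(m=+6) = 0.01525 + 0.00257j   from Y*(Ω₁)=0.09449 - 0.05985j, Y(Ω₂)=0.10292 + 0.09237j
  term(m=+7) = 0.00088 + 0.00017j   from Y*(Ω₁)=0.00982 - 0.02400j, Y(Ω₂)=0.00665 + 0.03388j
Total Σ_m = 1.16542 + 0.00000j. Multiply by 0.837758: 0.97634 + 0.00000j. P_7(cos γ) = 0.976340

0.976340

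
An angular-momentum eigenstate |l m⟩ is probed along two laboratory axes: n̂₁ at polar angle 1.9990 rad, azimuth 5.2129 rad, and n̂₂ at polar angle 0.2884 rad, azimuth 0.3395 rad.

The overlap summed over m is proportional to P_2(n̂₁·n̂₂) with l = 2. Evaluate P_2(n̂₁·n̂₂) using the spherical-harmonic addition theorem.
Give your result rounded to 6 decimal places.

Addition theorem: P_2(cos γ) = (4π/5) Σ_m Y*_{lm}(Ω₁) Y_{lm}(Ω₂), m = −2…2:
  m=-2: Y*=-0.17244 - 0.26917j  Y=0.02432 - 0.01962j  product -0.00948 - 0.00316j
  m=-1: Y*=-0.14004 + 0.25603j  Y=0.19863 - 0.07015j  product -0.00986 + 0.06068j
  m=+0: Y*=-0.15225 + 0.00000j  Y=0.55424 + 0.00000j  product -0.08438 + 0.00000j
  m=+1: Y*=0.14004 + 0.25603j  Y=-0.19863 - 0.07015j  product -0.00986 - 0.06068j
  m=+2: Y*=-0.17244 + 0.26917j  Y=0.02432 + 0.01962j  product -0.00948 + 0.00316j
Total Σ_m = -0.12305 - 0.00000j. Multiply by 2.513274: -0.30925 - 0.00000j. P_2(cos γ) = -0.309246

-0.309246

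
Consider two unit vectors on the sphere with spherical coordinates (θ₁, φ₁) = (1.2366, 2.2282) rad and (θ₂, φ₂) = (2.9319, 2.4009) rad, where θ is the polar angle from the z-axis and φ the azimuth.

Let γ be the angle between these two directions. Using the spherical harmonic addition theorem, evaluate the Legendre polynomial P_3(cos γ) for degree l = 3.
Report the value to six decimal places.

Addition theorem: P_3(cos γ) = (4π/7) Σ_m Y*_{lm}(Ω₁) Y_{lm}(Ω₂), m = −3…3:
  m=-3: Y*=(0.323775, 0.137430)  Y=(0.002281, -0.002993)  product (0.001150, -0.000656)
  m=-2: Y*=(-0.075747, -0.289406)  Y=(-0.003867, -0.043140)  product (-0.012192, 0.004387)
  m=-1: Y*=(0.086198, -0.111663)  Y=(-0.187834, -0.171748)  product (-0.035369, 0.006170)
  m=+0: Y*=(-0.301368, -0.000000)  Y=(-0.650926, 0.000000)  product (0.196168, 0.000000)
  m=+1: Y*=(-0.086198, -0.111663)  Y=(0.187834, -0.171748)  product (-0.035369, -0.006170)
  m=+2: Y*=(-0.075747, 0.289406)  Y=(-0.003867, 0.043140)  product (-0.012192, -0.004387)
  m=+3: Y*=(-0.323775, 0.137430)  Y=(-0.002281, -0.002993)  product (0.001150, 0.000656)
Accumulated sum (0.103346, -0.000000); after 4π/(2l+1) scaling, (0.185527, -0.000000) ⇒ P_3 = 0.185527

0.185527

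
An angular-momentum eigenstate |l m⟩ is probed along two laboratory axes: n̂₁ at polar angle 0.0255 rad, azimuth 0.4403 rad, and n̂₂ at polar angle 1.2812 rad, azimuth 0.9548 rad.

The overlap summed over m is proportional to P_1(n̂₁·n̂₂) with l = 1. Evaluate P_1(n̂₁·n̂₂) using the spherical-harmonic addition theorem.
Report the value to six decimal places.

Summing Y*_{l m}(θ₁,φ₁)·Y_{l m}(θ₂,φ₂) over m ∈ [−1, 1]; prefactor 4π/(2·1+1) = 4.188790:
  m=-1: Y*=0.00797 + 0.00375j  Y=0.19130 - 0.27025j  product 0.00254 - 0.00144j
  m=+0: Y*=0.48844 + 0.00000j  Y=0.13953 + 0.00000j  product 0.06815 + 0.00000j
  m=+1: Y*=-0.00797 + 0.00375j  Y=-0.19130 - 0.27025j  product 0.00254 + 0.00144j
Σ over m = 0.07323 + 0.00000j; ×(4π/3) → 0.30674 + 0.00000j. Real part: 0.306745

0.306745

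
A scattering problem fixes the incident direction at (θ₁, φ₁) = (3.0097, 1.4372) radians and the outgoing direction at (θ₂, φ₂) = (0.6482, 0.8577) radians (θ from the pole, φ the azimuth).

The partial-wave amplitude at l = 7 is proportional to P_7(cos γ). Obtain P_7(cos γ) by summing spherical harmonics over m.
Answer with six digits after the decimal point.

-0.068221

Summing Y*_{l m}(θ₁,φ₁)·Y_{l m}(θ₂,φ₂) over m ∈ [−7, 7]; prefactor 4π/(2·7+1) = 0.837758:
  m=-7: Y*=-0.000000-0.000000i  Y=+0.014056+0.004031i  product -0.000000-0.000000i
  m=-6: Y*=+0.000007-0.000007i  Y=+0.030365+0.065548i  product +0.000001+0.000000i
  m=-5: Y*=+0.000105+0.000133i  Y=-0.087914+0.194825i  product -0.000035+0.000009i
  m=-4: Y*=-0.001831+0.001083i  Y=-0.391985+0.116635i  product +0.000591-0.000638i
  m=-3: Y*=-0.007485-0.017664i  Y=-0.385889-0.246523i  product -0.001466+0.008661i
  m=-2: Y*=+0.116424-0.031870i  Y=-0.018644-0.128032i  product -0.006251-0.014312i
  m=-1: Y*=+0.063512+0.472569i  Y=-0.227417+0.262933i  product -0.138698-0.090771i
  m=+0: Y*=-0.842060-0.000000i  Y=-0.249726+0.000000i  product +0.210284+0.000000i
  m=+1: Y*=-0.063512+0.472569i  Y=+0.227417+0.262933i  product -0.138698+0.090771i
  m=+2: Y*=+0.116424+0.031870i  Y=-0.018644+0.128032i  product -0.006251+0.014312i
  m=+3: Y*=+0.007485-0.017664i  Y=+0.385889-0.246523i  product -0.001466-0.008661i
  m=+4: Y*=-0.001831-0.001083i  Y=-0.391985-0.116635i  product +0.000591+0.000638i
  m=+5: Y*=-0.000105+0.000133i  Y=+0.087914+0.194825i  product -0.000035-0.000009i
  m=+6: Y*=+0.000007+0.000007i  Y=+0.030365-0.065548i  product +0.000001-0.000000i
  m=+7: Y*=+0.000000-0.000000i  Y=-0.014056+0.004031i  product -0.000000+0.000000i
Total Σ_m = -0.081432-0.000000i. Multiply by 0.837758: -0.068221-0.000000i. P_7(cos γ) = -0.068221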